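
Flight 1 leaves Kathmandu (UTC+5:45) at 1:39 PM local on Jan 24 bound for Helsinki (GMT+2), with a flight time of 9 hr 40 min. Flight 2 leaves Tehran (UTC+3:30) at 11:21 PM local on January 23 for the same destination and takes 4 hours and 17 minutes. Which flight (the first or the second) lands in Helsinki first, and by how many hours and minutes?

the second, by 17 hours 26 minutes

Flight 1 in UTC: 1:39 PM − 5:45 = 7:54 AM on Jan 24.
+9 hours and 40 minutes → arrive 5:34 PM UTC on Jan 24.
Flight 2 in UTC: 11:21 PM − 3:30 = 7:51 PM on Jan 23.
+4 hours 17 minutes → arrive 12:08 AM UTC on Jan 24.
Flight 2 lands earlier by 17 hours 26 minutes.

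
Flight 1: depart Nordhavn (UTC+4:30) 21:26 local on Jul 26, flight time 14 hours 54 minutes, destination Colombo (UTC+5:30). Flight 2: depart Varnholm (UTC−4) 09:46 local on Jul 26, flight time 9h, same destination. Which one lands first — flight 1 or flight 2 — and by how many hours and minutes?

the second, by 9 hours 4 minutes

Flight 1 in UTC: 21:26 − 4:30 = 16:56 on Jul 26.
+14 hours and 54 minutes → arrive 07:50 UTC on Jul 27.
Flight 2 in UTC: 09:46 + 4:00 = 13:46 on Jul 26.
+9 hours → arrive 22:46 UTC on Jul 26.
Flight 2 lands earlier by 9 hours 4 minutes.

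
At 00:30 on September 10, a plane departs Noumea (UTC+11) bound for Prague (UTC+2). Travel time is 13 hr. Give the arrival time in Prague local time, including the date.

Prague is 9:00 behind Noumea.
After 13 hours it is 13:30 in Noumea.
Shift by the zone difference: 13:30 − 9:00 = 04:30 on Sep 10 in Prague.

04:30 on September 10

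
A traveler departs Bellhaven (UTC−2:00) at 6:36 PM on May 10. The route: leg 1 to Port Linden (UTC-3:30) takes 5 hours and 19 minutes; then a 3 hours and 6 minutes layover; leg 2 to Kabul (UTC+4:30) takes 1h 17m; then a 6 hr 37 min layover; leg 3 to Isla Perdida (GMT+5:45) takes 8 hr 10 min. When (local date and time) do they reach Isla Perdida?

Convert departure to UTC: 6:36 PM + 2:00 = 8:36 PM UTC on May 10.
Add 5 hours and 19 minutes leg 1 → 1:55 AM UTC (May 11).
Add 3 hours 6 minutes layover in Port Linden → 5:01 AM UTC.
Add 1 hour and 17 minutes leg 2 → 6:18 AM UTC.
Add 6 hours and 37 minutes layover in Kabul → 12:55 PM UTC.
Add 8 hours and 10 minutes leg 3 → 9:05 PM UTC.
Isla Perdida is UTC+5:45, so local arrival = 9:05 PM + 5:45 = 2:50 AM on May 12.

2:50 AM on May 12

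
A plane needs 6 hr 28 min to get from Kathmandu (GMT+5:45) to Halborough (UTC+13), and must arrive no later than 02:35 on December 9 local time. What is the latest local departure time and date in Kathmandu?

Target arrival in UTC: 02:35 − 13:00 = 13:35 on Dec 8.
Subtract 6 hours and 28 minutes → departure 07:07 UTC on Dec 8.
Kathmandu is UTC+5:45: 07:07 + 5:45 = 12:52 on Dec 8.

12:52 on December 8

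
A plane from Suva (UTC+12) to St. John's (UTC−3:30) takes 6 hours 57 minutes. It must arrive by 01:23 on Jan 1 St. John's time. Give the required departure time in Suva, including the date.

Target arrival in UTC: 01:23 + 3:30 = 04:53 on Jan 1.
Subtract 6 hours 57 minutes → departure 21:56 UTC on Dec 31.
Suva is UTC+12:00: 21:56 + 12:00 = 09:56 on Jan 1.

09:56 on January 1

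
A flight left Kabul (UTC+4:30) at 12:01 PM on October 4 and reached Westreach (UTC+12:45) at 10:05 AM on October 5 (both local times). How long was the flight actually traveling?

13 hours 49 minutes

Departure in UTC: 12:01 PM − 4:30 = 7:31 AM on Oct 4.
Arrival in UTC: 10:05 AM − 12:45 = 9:20 PM on Oct 4.
Elapsed = 9:20 PM − 7:31 AM = 13 hours 49 minutes.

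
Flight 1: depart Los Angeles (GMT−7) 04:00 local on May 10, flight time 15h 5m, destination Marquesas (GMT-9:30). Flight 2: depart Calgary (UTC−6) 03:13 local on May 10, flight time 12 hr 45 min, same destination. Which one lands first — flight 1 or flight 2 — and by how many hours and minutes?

the second, by 4 hours 7 minutes

Flight 1 in UTC: 04:00 + 7:00 = 11:00 on May 10.
+15 hours and 5 minutes → arrive 02:05 UTC on May 11.
Flight 2 in UTC: 03:13 + 6:00 = 09:13 on May 10.
+12 hours and 45 minutes → arrive 21:58 UTC on May 10.
Flight 2 lands earlier by 4 hours 7 minutes.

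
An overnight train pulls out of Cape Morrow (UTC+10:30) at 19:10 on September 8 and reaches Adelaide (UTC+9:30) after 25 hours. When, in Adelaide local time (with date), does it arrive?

19:10 on September 9

Convert departure to UTC: 19:10 − 10:30 = 08:40 UTC on Sep 8.
Add 25 hours travel time → 09:40 UTC (Sep 9).
Adelaide is UTC+9:30, so local arrival = 09:40 + 9:30 = 19:10 on Sep 9.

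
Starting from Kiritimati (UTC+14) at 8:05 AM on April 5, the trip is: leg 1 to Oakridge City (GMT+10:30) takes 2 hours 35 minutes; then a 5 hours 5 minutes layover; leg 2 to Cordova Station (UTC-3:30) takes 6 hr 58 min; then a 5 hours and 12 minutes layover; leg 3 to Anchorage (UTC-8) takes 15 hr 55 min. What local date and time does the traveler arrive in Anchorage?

9:50 PM on April 5

Convert departure to UTC: 8:05 AM − 14:00 = 6:05 PM UTC on Apr 4.
Add 2 hours 35 minutes leg 1 → 8:40 PM UTC.
Add 5 hours 5 minutes layover in Oakridge City → 1:45 AM UTC (Apr 5).
Add 6 hours 58 minutes leg 2 → 8:43 AM UTC.
Add 5 hours 12 minutes layover in Cordova Station → 1:55 PM UTC.
Add 15 hours 55 minutes leg 3 → 5:50 AM UTC (Apr 6).
Anchorage is UTC−8:00, so local arrival = 5:50 AM − 8:00 = 9:50 PM on Apr 5.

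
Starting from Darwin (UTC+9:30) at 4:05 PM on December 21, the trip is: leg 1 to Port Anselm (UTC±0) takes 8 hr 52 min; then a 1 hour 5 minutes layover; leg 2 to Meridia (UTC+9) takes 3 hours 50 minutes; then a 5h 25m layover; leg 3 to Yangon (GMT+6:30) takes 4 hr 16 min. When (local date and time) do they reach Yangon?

Convert departure to UTC: 4:05 PM − 9:30 = 6:35 AM UTC on Dec 21.
Add 8 hours and 52 minutes leg 1 → 3:27 PM UTC.
Add 1 hour 5 minutes layover in Port Anselm → 4:32 PM UTC.
Add 3 hours and 50 minutes leg 2 → 8:22 PM UTC.
Add 5 hours 25 minutes layover in Meridia → 1:47 AM UTC (Dec 22).
Add 4 hours and 16 minutes leg 3 → 6:03 AM UTC.
Yangon is UTC+6:30, so local arrival = 6:03 AM + 6:30 = 12:33 PM on Dec 22.

12:33 PM on Dec 22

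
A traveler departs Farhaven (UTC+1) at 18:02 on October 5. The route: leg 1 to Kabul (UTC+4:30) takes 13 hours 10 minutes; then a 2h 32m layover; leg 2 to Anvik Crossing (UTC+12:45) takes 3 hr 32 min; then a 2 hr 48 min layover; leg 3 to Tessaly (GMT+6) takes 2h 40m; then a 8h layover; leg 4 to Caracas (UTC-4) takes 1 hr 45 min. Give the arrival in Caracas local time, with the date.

Convert departure to UTC: 18:02 − 1:00 = 17:02 UTC on Oct 5.
Add 13 hours and 10 minutes leg 1 → 06:12 UTC (Oct 6).
Add 2 hours and 32 minutes layover in Kabul → 08:44 UTC.
Add 3 hours and 32 minutes leg 2 → 12:16 UTC.
Add 2 hours and 48 minutes layover in Anvik Crossing → 15:04 UTC.
Add 2 hours 40 minutes leg 3 → 17:44 UTC.
Add 8 hours layover in Tessaly → 01:44 UTC (Oct 7).
Add 1 hour and 45 minutes leg 4 → 03:29 UTC.
Caracas is UTC−4:00, so local arrival = 03:29 − 4:00 = 23:29 on Oct 6.

23:29 on October 6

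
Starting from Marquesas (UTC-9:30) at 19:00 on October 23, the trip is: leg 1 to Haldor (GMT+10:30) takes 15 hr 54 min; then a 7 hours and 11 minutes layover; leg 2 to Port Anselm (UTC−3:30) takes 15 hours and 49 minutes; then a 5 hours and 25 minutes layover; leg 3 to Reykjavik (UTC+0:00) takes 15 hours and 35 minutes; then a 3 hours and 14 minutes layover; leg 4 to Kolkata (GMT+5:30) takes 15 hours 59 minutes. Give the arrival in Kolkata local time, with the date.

17:07 on Oct 27

Convert departure to UTC: 19:00 + 9:30 = 04:30 UTC on Oct 24.
Add 15 hours and 54 minutes leg 1 → 20:24 UTC.
Add 7 hours and 11 minutes layover in Haldor → 03:35 UTC (Oct 25).
Add 15 hours and 49 minutes leg 2 → 19:24 UTC.
Add 5 hours and 25 minutes layover in Port Anselm → 00:49 UTC (Oct 26).
Add 15 hours and 35 minutes leg 3 → 16:24 UTC.
Add 3 hours and 14 minutes layover in Reykjavik → 19:38 UTC.
Add 15 hours and 59 minutes leg 4 → 11:37 UTC (Oct 27).
Kolkata is UTC+5:30, so local arrival = 11:37 + 5:30 = 17:07 on Oct 27.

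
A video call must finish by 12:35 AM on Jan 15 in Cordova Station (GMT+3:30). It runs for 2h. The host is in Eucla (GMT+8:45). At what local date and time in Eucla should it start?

Target end time in UTC: 12:35 AM − 3:30 = 9:05 PM on Jan 14.
Subtract 2 hours → start 7:05 PM UTC on Jan 14.
Eucla is UTC+8:45: 7:05 PM + 8:45 = 3:50 AM on Jan 15.

3:50 AM on January 15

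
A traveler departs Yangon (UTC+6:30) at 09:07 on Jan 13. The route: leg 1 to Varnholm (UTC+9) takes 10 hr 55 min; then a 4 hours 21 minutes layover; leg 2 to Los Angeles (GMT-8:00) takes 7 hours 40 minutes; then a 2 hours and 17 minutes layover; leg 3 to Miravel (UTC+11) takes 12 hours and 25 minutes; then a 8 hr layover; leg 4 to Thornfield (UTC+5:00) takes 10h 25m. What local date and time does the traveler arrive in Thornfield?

15:40 on January 15

Convert departure to UTC: 09:07 − 6:30 = 02:37 UTC on Jan 13.
Add 10 hours 55 minutes leg 1 → 13:32 UTC.
Add 4 hours 21 minutes layover in Varnholm → 17:53 UTC.
Add 7 hours 40 minutes leg 2 → 01:33 UTC (Jan 14).
Add 2 hours and 17 minutes layover in Los Angeles → 03:50 UTC.
Add 12 hours 25 minutes leg 3 → 16:15 UTC.
Add 8 hours layover in Miravel → 00:15 UTC (Jan 15).
Add 10 hours and 25 minutes leg 4 → 10:40 UTC.
Thornfield is UTC+5:00, so local arrival = 10:40 + 5:00 = 15:40 on Jan 15.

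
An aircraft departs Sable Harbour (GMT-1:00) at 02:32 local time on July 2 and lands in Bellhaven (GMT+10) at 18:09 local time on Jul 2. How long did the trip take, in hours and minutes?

4 hours 37 minutes

Bellhaven is 11:00 ahead of Sable Harbour.
Clock-face elapsed time (ignoring zones) is 15 hours 37 minutes.
Actual elapsed = 15 hours 37 minutes − 11:00 = 4 hours 37 minutes.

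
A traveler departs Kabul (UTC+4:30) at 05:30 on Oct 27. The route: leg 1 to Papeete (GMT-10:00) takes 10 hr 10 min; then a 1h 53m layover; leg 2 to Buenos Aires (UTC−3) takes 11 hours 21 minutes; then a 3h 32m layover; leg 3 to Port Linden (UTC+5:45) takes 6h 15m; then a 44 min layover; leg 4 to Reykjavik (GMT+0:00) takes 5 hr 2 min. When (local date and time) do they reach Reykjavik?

Convert departure to UTC: 05:30 − 4:30 = 01:00 UTC on Oct 27.
Add 10 hours 10 minutes leg 1 → 11:10 UTC.
Add 1 hour 53 minutes layover in Papeete → 13:03 UTC.
Add 11 hours 21 minutes leg 2 → 00:24 UTC (Oct 28).
Add 3 hours 32 minutes layover in Buenos Aires → 03:56 UTC.
Add 6 hours 15 minutes leg 3 → 10:11 UTC.
Add 44 minutes layover in Port Linden → 10:55 UTC.
Add 5 hours and 2 minutes leg 4 → 15:57 UTC.
Reykjavik is UTC+0, so local arrival is the same: 15:57 on Oct 28.

15:57 on October 28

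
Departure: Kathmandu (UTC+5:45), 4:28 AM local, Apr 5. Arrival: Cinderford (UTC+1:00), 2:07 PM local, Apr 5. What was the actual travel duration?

Departure in UTC: 4:28 AM − 5:45 = 10:43 PM on Apr 4.
Arrival in UTC: 2:07 PM − 1:00 = 1:07 PM on Apr 5.
Elapsed = 1:07 PM − 10:43 PM (+1 day) = 14 hours 24 minutes.

14 hours 24 minutes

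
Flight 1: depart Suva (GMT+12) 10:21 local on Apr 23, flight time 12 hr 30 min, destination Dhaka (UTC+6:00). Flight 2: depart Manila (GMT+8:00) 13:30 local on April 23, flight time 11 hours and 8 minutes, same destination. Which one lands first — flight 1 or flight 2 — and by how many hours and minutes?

Flight 1 in UTC: 10:21 − 12:00 = 22:21 on Apr 22.
+12 hours 30 minutes → arrive 10:51 UTC on Apr 23.
Flight 2 in UTC: 13:30 − 8:00 = 05:30 on Apr 23.
+11 hours and 8 minutes → arrive 16:38 UTC on Apr 23.
Flight 1 lands earlier by 5 hours 47 minutes.

the first, by 5 hours 47 minutes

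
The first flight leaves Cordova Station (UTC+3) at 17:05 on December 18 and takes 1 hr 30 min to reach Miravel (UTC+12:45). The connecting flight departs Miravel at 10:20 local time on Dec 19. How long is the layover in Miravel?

6 hours

Convert departure to UTC: 17:05 − 3:00 = 14:05 UTC on Dec 18.
Add 1 hour 30 minutes flight time → 15:35 UTC.
Miravel is UTC+12:45, so local arrival = 15:35 + 12:45 = 04:20 on Dec 19.
Layover = 10:20 − 04:20 = 6 hours.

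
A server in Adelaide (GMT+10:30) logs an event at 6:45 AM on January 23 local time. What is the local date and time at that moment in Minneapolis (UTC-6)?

2:15 PM on January 22

Minneapolis is 16:30 behind Adelaide.
Shift by the zone difference: 6:45 AM − 16:30 = 2:15 PM on Jan 22 in Minneapolis.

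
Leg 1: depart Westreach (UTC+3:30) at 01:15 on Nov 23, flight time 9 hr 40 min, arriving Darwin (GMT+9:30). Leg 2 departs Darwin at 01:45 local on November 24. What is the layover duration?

Convert departure to UTC: 01:15 − 3:30 = 21:45 UTC on Nov 22.
Add 9 hours and 40 minutes flight time → 07:25 UTC (Nov 23).
Darwin is UTC+9:30, so local arrival = 07:25 + 9:30 = 16:55 on Nov 23.
Layover = 01:45 − 16:55 (+1 day) = 8 hours 50 minutes.

8 hours 50 minutes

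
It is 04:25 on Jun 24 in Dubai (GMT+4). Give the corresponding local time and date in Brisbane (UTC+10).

In UTC: 04:25 − 4:00 = 00:25 on Jun 24.
Brisbane is UTC+10:00: 00:25 + 10:00 = 10:25 on Jun 24.

10:25 on June 24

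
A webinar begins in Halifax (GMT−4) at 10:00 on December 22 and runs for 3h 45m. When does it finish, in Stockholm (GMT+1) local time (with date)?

Convert start to UTC: 10:00 + 4:00 = 14:00 UTC on Dec 22.
Add 3 hours 45 minutes duration → 17:45 UTC.
Stockholm is UTC+1:00, so local end time = 17:45 + 1:00 = 18:45 on Dec 22.

18:45 on December 22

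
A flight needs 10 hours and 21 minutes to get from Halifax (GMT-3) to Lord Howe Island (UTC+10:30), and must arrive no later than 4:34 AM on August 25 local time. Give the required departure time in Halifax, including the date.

4:43 AM on August 24

Target arrival in UTC: 4:34 AM − 10:30 = 6:04 PM on Aug 24.
Subtract 10 hours 21 minutes → departure 7:43 AM UTC on Aug 24.
Halifax is UTC−3:00: 7:43 AM − 3:00 = 4:43 AM on Aug 24.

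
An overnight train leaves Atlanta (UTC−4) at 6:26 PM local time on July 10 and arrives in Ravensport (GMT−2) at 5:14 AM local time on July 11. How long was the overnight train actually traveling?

Ravensport is 2:00 ahead of Atlanta.
Clock-face elapsed time (ignoring zones) is 10 hours 48 minutes.
Actual elapsed = 10 hours 48 minutes − 2:00 = 8 hours 48 minutes.

8 hours 48 minutes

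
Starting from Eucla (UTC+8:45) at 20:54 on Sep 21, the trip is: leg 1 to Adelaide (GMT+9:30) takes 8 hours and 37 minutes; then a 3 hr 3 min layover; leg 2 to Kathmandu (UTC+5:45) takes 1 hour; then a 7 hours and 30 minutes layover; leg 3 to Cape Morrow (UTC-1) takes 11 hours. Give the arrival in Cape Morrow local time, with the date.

Convert departure to UTC: 20:54 − 8:45 = 12:09 UTC on Sep 21.
Add 8 hours 37 minutes leg 1 → 20:46 UTC.
Add 3 hours and 3 minutes layover in Adelaide → 23:49 UTC.
Add 1 hour leg 2 → 00:49 UTC (Sep 22).
Add 7 hours and 30 minutes layover in Kathmandu → 08:19 UTC.
Add 11 hours leg 3 → 19:19 UTC.
Cape Morrow is UTC−1:00, so local arrival = 19:19 − 1:00 = 18:19 on Sep 22.

18:19 on Sep 22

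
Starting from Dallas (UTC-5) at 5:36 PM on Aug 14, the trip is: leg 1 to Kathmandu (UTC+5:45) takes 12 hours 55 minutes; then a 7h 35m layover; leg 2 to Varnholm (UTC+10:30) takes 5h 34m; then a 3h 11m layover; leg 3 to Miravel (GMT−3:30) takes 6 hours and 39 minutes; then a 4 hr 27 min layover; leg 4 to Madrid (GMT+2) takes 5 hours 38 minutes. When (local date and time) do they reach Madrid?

10:35 PM on August 16

Convert departure to UTC: 5:36 PM + 5:00 = 10:36 PM UTC on Aug 14.
Add 12 hours 55 minutes leg 1 → 11:31 AM UTC (Aug 15).
Add 7 hours 35 minutes layover in Kathmandu → 7:06 PM UTC.
Add 5 hours and 34 minutes leg 2 → 12:40 AM UTC (Aug 16).
Add 3 hours and 11 minutes layover in Varnholm → 3:51 AM UTC.
Add 6 hours 39 minutes leg 3 → 10:30 AM UTC.
Add 4 hours 27 minutes layover in Miravel → 2:57 PM UTC.
Add 5 hours and 38 minutes leg 4 → 8:35 PM UTC.
Madrid is UTC+2:00, so local arrival = 8:35 PM + 2:00 = 10:35 PM on Aug 16.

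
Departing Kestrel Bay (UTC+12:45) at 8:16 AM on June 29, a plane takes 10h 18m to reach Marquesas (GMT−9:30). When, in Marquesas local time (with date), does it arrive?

8:19 PM on June 28

Marquesas is 22:15 behind Kestrel Bay.
After 10 hours 18 minutes it is 6:34 PM in Kestrel Bay.
Shift by the zone difference: 6:34 PM − 22:15 = 8:19 PM on Jun 28 in Marquesas.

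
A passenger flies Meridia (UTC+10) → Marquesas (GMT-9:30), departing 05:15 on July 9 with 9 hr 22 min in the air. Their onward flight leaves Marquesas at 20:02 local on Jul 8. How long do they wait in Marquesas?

55 minutes

Convert departure to UTC: 05:15 − 10:00 = 19:15 UTC on Jul 8.
Add 9 hours and 22 minutes flight time → 04:37 UTC (Jul 9).
Marquesas is UTC−9:30, so local arrival = 04:37 − 9:30 = 19:07 on Jul 8.
Layover = 20:02 − 19:07 = 55 minutes.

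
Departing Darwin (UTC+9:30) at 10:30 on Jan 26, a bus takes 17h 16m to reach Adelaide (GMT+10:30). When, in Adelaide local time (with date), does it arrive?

Convert departure to UTC: 10:30 − 9:30 = 01:00 UTC on Jan 26.
Add 17 hours and 16 minutes travel time → 18:16 UTC.
Adelaide is UTC+10:30, so local arrival = 18:16 + 10:30 = 04:46 on Jan 27.

04:46 on January 27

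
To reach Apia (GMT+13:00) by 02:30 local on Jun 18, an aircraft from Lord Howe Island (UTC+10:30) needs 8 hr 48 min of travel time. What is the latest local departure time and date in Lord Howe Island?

Target arrival in UTC: 02:30 − 13:00 = 13:30 on Jun 17.
Subtract 8 hours and 48 minutes → departure 04:42 UTC on Jun 17.
Lord Howe Island is UTC+10:30: 04:42 + 10:30 = 15:12 on Jun 17.

15:12 on June 17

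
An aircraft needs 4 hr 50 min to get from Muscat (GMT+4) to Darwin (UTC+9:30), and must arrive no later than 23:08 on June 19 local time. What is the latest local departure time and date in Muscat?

12:48 on June 19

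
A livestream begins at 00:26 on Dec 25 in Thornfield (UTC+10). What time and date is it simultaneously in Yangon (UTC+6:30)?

Yangon is 3:30 behind Thornfield.
Shift by the zone difference: 00:26 − 3:30 = 20:56 on Dec 24 in Yangon.

20:56 on December 24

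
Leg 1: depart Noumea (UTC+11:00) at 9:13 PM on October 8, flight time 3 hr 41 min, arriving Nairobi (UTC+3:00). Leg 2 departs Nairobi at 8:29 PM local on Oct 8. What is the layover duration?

Convert departure to UTC: 9:13 PM − 11:00 = 10:13 AM UTC on Oct 8.
Add 3 hours and 41 minutes flight time → 1:54 PM UTC.
Nairobi is UTC+3:00, so local arrival = 1:54 PM + 3:00 = 4:54 PM on Oct 8.
Layover = 8:29 PM − 4:54 PM = 3 hours 35 minutes.

3 hours 35 minutes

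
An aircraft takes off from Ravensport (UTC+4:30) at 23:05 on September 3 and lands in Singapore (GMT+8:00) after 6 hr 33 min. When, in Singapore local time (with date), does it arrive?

09:08 on September 4

Convert departure to UTC: 23:05 − 4:30 = 18:35 UTC on Sep 3.
Add 6 hours 33 minutes travel time → 01:08 UTC (Sep 4).
Singapore is UTC+8:00, so local arrival = 01:08 + 8:00 = 09:08 on Sep 4.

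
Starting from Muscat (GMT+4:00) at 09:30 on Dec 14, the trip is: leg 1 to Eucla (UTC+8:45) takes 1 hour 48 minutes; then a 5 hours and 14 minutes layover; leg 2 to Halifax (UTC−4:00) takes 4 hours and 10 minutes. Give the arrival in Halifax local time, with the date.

Convert departure to UTC: 09:30 − 4:00 = 05:30 UTC on Dec 14.
Add 1 hour and 48 minutes leg 1 → 07:18 UTC.
Add 5 hours and 14 minutes layover in Eucla → 12:32 UTC.
Add 4 hours and 10 minutes leg 2 → 16:42 UTC.
Halifax is UTC−4:00, so local arrival = 16:42 − 4:00 = 12:42 on Dec 14.

12:42 on Dec 14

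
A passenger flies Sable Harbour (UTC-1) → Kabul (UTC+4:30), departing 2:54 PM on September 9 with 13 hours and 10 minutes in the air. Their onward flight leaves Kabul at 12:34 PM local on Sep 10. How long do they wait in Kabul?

Convert departure to UTC: 2:54 PM + 1:00 = 3:54 PM UTC on Sep 9.
Add 13 hours 10 minutes flight time → 5:04 AM UTC (Sep 10).
Kabul is UTC+4:30, so local arrival = 5:04 AM + 4:30 = 9:34 AM on Sep 10.
Layover = 12:34 PM − 9:34 AM = 3 hours.

3 hours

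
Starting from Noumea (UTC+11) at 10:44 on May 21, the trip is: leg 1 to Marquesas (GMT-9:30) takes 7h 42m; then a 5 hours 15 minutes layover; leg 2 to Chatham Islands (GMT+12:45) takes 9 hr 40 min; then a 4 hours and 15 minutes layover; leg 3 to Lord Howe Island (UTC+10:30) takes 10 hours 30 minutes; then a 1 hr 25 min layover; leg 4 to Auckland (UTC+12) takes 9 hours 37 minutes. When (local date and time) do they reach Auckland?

12:08 on May 23

Convert departure to UTC: 10:44 − 11:00 = 23:44 UTC on May 20.
Add 7 hours 42 minutes leg 1 → 07:26 UTC (May 21).
Add 5 hours 15 minutes layover in Marquesas → 12:41 UTC.
Add 9 hours 40 minutes leg 2 → 22:21 UTC.
Add 4 hours 15 minutes layover in Chatham Islands → 02:36 UTC (May 22).
Add 10 hours 30 minutes leg 3 → 13:06 UTC.
Add 1 hour 25 minutes layover in Lord Howe Island → 14:31 UTC.
Add 9 hours and 37 minutes leg 4 → 00:08 UTC (May 23).
Auckland is UTC+12:00, so local arrival = 00:08 + 12:00 = 12:08 on May 23.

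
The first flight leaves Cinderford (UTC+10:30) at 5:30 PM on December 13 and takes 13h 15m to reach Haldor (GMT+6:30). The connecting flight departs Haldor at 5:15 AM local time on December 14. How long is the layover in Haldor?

2 hours 30 minutes

Convert departure to UTC: 5:30 PM − 10:30 = 7:00 AM UTC on Dec 13.
Add 13 hours and 15 minutes flight time → 8:15 PM UTC.
Haldor is UTC+6:30, so local arrival = 8:15 PM + 6:30 = 2:45 AM on Dec 14.
Layover = 5:15 AM − 2:45 AM = 2 hours 30 minutes.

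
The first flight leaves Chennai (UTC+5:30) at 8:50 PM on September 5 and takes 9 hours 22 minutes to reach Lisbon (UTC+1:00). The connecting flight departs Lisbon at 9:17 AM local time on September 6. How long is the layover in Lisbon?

7 hours 35 minutes

Convert departure to UTC: 8:50 PM − 5:30 = 3:20 PM UTC on Sep 5.
Add 9 hours and 22 minutes flight time → 12:42 AM UTC (Sep 6).
Lisbon is UTC+1:00, so local arrival = 12:42 AM + 1:00 = 1:42 AM on Sep 6.
Layover = 9:17 AM − 1:42 AM = 7 hours 35 minutes.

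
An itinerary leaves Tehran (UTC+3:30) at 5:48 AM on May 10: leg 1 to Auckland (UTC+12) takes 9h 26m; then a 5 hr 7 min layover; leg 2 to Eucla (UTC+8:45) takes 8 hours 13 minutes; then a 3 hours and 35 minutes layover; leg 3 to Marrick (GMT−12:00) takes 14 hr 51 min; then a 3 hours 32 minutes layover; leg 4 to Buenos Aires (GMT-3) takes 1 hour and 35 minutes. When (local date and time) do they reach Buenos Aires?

9:37 PM on May 11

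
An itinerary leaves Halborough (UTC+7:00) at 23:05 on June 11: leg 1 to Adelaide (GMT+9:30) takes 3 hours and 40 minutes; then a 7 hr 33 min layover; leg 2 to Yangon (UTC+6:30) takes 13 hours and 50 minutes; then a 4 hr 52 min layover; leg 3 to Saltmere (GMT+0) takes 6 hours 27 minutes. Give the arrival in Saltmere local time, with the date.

04:27 on Jun 13

Convert departure to UTC: 23:05 − 7:00 = 16:05 UTC on Jun 11.
Add 3 hours 40 minutes leg 1 → 19:45 UTC.
Add 7 hours 33 minutes layover in Adelaide → 03:18 UTC (Jun 12).
Add 13 hours and 50 minutes leg 2 → 17:08 UTC.
Add 4 hours and 52 minutes layover in Yangon → 22:00 UTC.
Add 6 hours and 27 minutes leg 3 → 04:27 UTC (Jun 13).
Saltmere is UTC+0, so local arrival is the same: 04:27 on Jun 13.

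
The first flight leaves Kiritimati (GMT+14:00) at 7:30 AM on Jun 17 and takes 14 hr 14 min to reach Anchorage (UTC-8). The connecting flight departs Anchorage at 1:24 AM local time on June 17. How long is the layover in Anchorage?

Convert departure to UTC: 7:30 AM − 14:00 = 5:30 PM UTC on Jun 16.
Add 14 hours and 14 minutes flight time → 7:44 AM UTC (Jun 17).
Anchorage is UTC−8:00, so local arrival = 7:44 AM − 8:00 = 11:44 PM on Jun 16.
Layover = 1:24 AM − 11:44 PM (+1 day) = 1 hour 40 minutes.

1 hour 40 minutes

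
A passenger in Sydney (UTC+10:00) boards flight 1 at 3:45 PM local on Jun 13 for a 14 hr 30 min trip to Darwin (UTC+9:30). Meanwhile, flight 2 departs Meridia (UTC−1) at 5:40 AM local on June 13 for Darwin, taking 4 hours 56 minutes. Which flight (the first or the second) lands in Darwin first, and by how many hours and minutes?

the second, by 8 hours 39 minutes

Flight 1 in UTC: 3:45 PM − 10:00 = 5:45 AM on Jun 13.
+14 hours 30 minutes → arrive 8:15 PM UTC on Jun 13.
Flight 2 in UTC: 5:40 AM + 1:00 = 6:40 AM on Jun 13.
+4 hours and 56 minutes → arrive 11:36 AM UTC on Jun 13.
Flight 2 lands earlier by 8 hours 39 minutes.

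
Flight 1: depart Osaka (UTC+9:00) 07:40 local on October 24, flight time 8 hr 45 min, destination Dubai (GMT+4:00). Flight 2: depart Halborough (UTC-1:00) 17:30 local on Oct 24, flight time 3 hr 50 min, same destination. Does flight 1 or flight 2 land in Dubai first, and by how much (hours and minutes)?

the first, by 14 hours 55 minutes

Flight 1 in UTC: 07:40 − 9:00 = 22:40 on Oct 23.
+8 hours 45 minutes → arrive 07:25 UTC on Oct 24.
Flight 2 in UTC: 17:30 + 1:00 = 18:30 on Oct 24.
+3 hours 50 minutes → arrive 22:20 UTC on Oct 24.
Flight 1 lands earlier by 14 hours 55 minutes.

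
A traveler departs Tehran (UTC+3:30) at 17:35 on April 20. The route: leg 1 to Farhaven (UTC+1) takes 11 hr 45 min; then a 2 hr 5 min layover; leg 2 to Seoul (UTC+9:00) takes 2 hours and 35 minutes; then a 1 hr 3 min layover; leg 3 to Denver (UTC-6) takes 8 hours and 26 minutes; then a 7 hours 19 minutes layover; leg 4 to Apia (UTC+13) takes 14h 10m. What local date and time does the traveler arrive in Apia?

Convert departure to UTC: 17:35 − 3:30 = 14:05 UTC on Apr 20.
Add 11 hours 45 minutes leg 1 → 01:50 UTC (Apr 21).
Add 2 hours and 5 minutes layover in Farhaven → 03:55 UTC.
Add 2 hours 35 minutes leg 2 → 06:30 UTC.
Add 1 hour and 3 minutes layover in Seoul → 07:33 UTC.
Add 8 hours 26 minutes leg 3 → 15:59 UTC.
Add 7 hours 19 minutes layover in Denver → 23:18 UTC.
Add 14 hours 10 minutes leg 4 → 13:28 UTC (Apr 22).
Apia is UTC+13:00, so local arrival = 13:28 + 13:00 = 02:28 on Apr 23.

02:28 on Apr 23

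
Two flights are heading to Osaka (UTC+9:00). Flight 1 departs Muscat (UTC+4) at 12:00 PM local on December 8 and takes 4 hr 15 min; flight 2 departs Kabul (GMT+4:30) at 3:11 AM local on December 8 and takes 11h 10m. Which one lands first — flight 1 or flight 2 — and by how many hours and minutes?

Flight 1 in UTC: 12:00 PM − 4:00 = 8:00 AM on Dec 8.
+4 hours and 15 minutes → arrive 12:15 PM UTC on Dec 8.
Flight 2 in UTC: 3:11 AM − 4:30 = 10:41 PM on Dec 7.
+11 hours and 10 minutes → arrive 9:51 AM UTC on Dec 8.
Flight 2 lands earlier by 2 hours 24 minutes.

the second, by 2 hours 24 minutes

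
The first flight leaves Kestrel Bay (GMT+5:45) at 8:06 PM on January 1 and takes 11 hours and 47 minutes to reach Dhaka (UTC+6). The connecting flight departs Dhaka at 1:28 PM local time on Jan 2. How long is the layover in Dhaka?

Convert departure to UTC: 8:06 PM − 5:45 = 2:21 PM UTC on Jan 1.
Add 11 hours and 47 minutes flight time → 2:08 AM UTC (Jan 2).
Dhaka is UTC+6:00, so local arrival = 2:08 AM + 6:00 = 8:08 AM on Jan 2.
Layover = 1:28 PM − 8:08 AM = 5 hours 20 minutes.

5 hours 20 minutes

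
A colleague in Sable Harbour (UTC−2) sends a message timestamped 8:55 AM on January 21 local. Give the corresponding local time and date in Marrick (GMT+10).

Marrick is 12:00 ahead of Sable Harbour.
Shift by the zone difference: 8:55 AM + 12:00 = 8:55 PM on Jan 21 in Marrick.

8:55 PM on January 21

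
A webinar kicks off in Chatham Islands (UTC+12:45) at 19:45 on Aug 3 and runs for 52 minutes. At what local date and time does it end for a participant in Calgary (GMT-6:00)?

Convert start to UTC: 19:45 − 12:45 = 07:00 UTC on Aug 3.
Add 52 minutes duration → 07:52 UTC.
Calgary is UTC−6:00, so local end time = 07:52 − 6:00 = 01:52 on Aug 3.

01:52 on August 3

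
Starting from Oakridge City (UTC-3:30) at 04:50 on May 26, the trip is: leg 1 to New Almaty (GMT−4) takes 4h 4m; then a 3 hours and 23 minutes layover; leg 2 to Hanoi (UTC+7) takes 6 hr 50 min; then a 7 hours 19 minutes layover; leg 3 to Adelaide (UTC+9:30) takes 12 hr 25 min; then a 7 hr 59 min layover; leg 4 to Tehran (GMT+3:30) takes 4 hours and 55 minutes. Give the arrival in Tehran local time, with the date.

Convert departure to UTC: 04:50 + 3:30 = 08:20 UTC on May 26.
Add 4 hours and 4 minutes leg 1 → 12:24 UTC.
Add 3 hours 23 minutes layover in New Almaty → 15:47 UTC.
Add 6 hours 50 minutes leg 2 → 22:37 UTC.
Add 7 hours and 19 minutes layover in Hanoi → 05:56 UTC (May 27).
Add 12 hours 25 minutes leg 3 → 18:21 UTC.
Add 7 hours and 59 minutes layover in Adelaide → 02:20 UTC (May 28).
Add 4 hours 55 minutes leg 4 → 07:15 UTC.
Tehran is UTC+3:30, so local arrival = 07:15 + 3:30 = 10:45 on May 28.

10:45 on May 28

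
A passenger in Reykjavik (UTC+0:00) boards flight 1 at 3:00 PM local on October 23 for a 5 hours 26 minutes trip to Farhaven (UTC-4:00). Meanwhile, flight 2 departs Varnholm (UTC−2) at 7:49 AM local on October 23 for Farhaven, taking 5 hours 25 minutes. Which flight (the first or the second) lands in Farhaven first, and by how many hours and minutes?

the second, by 5 hours 12 minutes

Flight 1 departs at 3:00 PM UTC (Oct 23).
+5 hours 26 minutes → arrive 8:26 PM UTC on Oct 23.
Flight 2 in UTC: 7:49 AM + 2:00 = 9:49 AM on Oct 23.
+5 hours 25 minutes → arrive 3:14 PM UTC on Oct 23.
Flight 2 lands earlier by 5 hours 12 minutes.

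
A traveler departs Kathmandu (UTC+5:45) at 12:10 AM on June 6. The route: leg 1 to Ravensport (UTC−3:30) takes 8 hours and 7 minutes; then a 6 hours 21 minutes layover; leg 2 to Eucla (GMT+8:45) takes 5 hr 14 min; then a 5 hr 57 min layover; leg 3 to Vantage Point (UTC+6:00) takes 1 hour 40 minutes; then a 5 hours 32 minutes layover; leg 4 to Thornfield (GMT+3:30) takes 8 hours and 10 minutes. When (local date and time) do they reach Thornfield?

Convert departure to UTC: 12:10 AM − 5:45 = 6:25 PM UTC on Jun 5.
Add 8 hours and 7 minutes leg 1 → 2:32 AM UTC (Jun 6).
Add 6 hours and 21 minutes layover in Ravensport → 8:53 AM UTC.
Add 5 hours and 14 minutes leg 2 → 2:07 PM UTC.
Add 5 hours 57 minutes layover in Eucla → 8:04 PM UTC.
Add 1 hour 40 minutes leg 3 → 9:44 PM UTC.
Add 5 hours 32 minutes layover in Vantage Point → 3:16 AM UTC (Jun 7).
Add 8 hours 10 minutes leg 4 → 11:26 AM UTC.
Thornfield is UTC+3:30, so local arrival = 11:26 AM + 3:30 = 2:56 PM on Jun 7.

2:56 PM on June 7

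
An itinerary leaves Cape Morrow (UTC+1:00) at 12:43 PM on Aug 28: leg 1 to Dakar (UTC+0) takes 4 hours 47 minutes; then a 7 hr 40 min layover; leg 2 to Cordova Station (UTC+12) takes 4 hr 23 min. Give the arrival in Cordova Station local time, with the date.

4:33 PM on August 29

Convert departure to UTC: 12:43 PM − 1:00 = 11:43 AM UTC on Aug 28.
Add 4 hours 47 minutes leg 1 → 4:30 PM UTC.
Add 7 hours and 40 minutes layover in Dakar → 12:10 AM UTC (Aug 29).
Add 4 hours and 23 minutes leg 2 → 4:33 AM UTC.
Cordova Station is UTC+12:00, so local arrival = 4:33 AM + 12:00 = 4:33 PM on Aug 29.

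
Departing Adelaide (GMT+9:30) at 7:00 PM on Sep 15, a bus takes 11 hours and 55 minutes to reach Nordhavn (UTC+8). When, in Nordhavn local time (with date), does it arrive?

Convert departure to UTC: 7:00 PM − 9:30 = 9:30 AM UTC on Sep 15.
Add 11 hours 55 minutes travel time → 9:25 PM UTC.
Nordhavn is UTC+8:00, so local arrival = 9:25 PM + 8:00 = 5:25 AM on Sep 16.

5:25 AM on Sep 16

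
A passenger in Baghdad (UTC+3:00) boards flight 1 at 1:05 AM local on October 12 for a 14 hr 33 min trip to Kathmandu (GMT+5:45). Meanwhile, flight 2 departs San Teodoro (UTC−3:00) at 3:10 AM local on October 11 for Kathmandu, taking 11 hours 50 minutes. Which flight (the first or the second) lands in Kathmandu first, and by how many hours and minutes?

the second, by 18 hours 38 minutes

Flight 1 in UTC: 1:05 AM − 3:00 = 10:05 PM on Oct 11.
+14 hours 33 minutes → arrive 12:38 PM UTC on Oct 12.
Flight 2 in UTC: 3:10 AM + 3:00 = 6:10 AM on Oct 11.
+11 hours and 50 minutes → arrive 6:00 PM UTC on Oct 11.
Flight 2 lands earlier by 18 hours 38 minutes.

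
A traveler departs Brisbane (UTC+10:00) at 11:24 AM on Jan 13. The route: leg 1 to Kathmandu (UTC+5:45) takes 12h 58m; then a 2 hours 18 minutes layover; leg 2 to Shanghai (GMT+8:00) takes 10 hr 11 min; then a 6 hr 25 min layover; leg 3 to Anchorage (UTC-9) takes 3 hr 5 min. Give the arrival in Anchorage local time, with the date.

3:21 AM on Jan 14

Convert departure to UTC: 11:24 AM − 10:00 = 1:24 AM UTC on Jan 13.
Add 12 hours and 58 minutes leg 1 → 2:22 PM UTC.
Add 2 hours and 18 minutes layover in Kathmandu → 4:40 PM UTC.
Add 10 hours 11 minutes leg 2 → 2:51 AM UTC (Jan 14).
Add 6 hours and 25 minutes layover in Shanghai → 9:16 AM UTC.
Add 3 hours and 5 minutes leg 3 → 12:21 PM UTC.
Anchorage is UTC−9:00, so local arrival = 12:21 PM − 9:00 = 3:21 AM on Jan 14.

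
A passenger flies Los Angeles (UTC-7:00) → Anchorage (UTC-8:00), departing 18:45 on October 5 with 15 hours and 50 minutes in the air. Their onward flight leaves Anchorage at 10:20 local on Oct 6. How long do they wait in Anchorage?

Convert departure to UTC: 18:45 + 7:00 = 01:45 UTC on Oct 6.
Add 15 hours and 50 minutes flight time → 17:35 UTC.
Anchorage is UTC−8:00, so local arrival = 17:35 − 8:00 = 09:35 on Oct 6.
Layover = 10:20 − 09:35 = 45 minutes.

45 minutes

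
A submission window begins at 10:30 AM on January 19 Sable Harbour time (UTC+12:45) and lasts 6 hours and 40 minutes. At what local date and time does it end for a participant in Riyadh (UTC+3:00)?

Convert start to UTC: 10:30 AM − 12:45 = 9:45 PM UTC on Jan 18.
Add 6 hours 40 minutes duration → 4:25 AM UTC (Jan 19).
Riyadh is UTC+3:00, so local end time = 4:25 AM + 3:00 = 7:25 AM on Jan 19.

7:25 AM on Jan 19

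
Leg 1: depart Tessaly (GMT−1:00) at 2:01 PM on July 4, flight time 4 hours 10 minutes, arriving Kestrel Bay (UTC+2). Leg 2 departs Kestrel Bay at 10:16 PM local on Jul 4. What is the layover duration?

1 hour 5 minutes

Convert departure to UTC: 2:01 PM + 1:00 = 3:01 PM UTC on Jul 4.
Add 4 hours 10 minutes flight time → 7:11 PM UTC.
Kestrel Bay is UTC+2:00, so local arrival = 7:11 PM + 2:00 = 9:11 PM on Jul 4.
Layover = 10:16 PM − 9:11 PM = 1 hour 5 minutes.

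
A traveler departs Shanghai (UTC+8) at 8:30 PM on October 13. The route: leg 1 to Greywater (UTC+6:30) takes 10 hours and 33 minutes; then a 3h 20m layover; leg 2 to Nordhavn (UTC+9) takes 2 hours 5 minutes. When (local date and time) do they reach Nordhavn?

1:28 PM on Oct 14

Convert departure to UTC: 8:30 PM − 8:00 = 12:30 PM UTC on Oct 13.
Add 10 hours 33 minutes leg 1 → 11:03 PM UTC.
Add 3 hours 20 minutes layover in Greywater → 2:23 AM UTC (Oct 14).
Add 2 hours and 5 minutes leg 2 → 4:28 AM UTC.
Nordhavn is UTC+9:00, so local arrival = 4:28 AM + 9:00 = 1:28 PM on Oct 14.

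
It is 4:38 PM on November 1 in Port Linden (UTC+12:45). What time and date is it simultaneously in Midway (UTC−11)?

4:53 PM on Oct 31

In UTC: 4:38 PM − 12:45 = 3:53 AM on Nov 1.
Midway is UTC−11:00: 3:53 AM − 11:00 = 4:53 PM on Oct 31.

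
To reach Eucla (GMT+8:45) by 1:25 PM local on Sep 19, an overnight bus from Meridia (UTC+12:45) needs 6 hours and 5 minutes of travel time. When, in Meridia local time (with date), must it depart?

11:20 AM on September 19

Target arrival in UTC: 1:25 PM − 8:45 = 4:40 AM on Sep 19.
Subtract 6 hours 5 minutes → departure 10:35 PM UTC on Sep 18.
Meridia is UTC+12:45: 10:35 PM + 12:45 = 11:20 AM on Sep 19.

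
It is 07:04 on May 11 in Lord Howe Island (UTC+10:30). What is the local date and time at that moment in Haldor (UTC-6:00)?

14:34 on May 10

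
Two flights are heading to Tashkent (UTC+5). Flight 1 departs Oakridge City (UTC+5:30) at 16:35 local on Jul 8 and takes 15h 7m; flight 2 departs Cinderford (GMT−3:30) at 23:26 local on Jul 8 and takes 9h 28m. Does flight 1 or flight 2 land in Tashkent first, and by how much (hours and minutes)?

Flight 1 in UTC: 16:35 − 5:30 = 11:05 on Jul 8.
+15 hours and 7 minutes → arrive 02:12 UTC on Jul 9.
Flight 2 in UTC: 23:26 + 3:30 = 02:56 on Jul 9.
+9 hours and 28 minutes → arrive 12:24 UTC on Jul 9.
Flight 1 lands earlier by 10 hours 12 minutes.

the first, by 10 hours 12 minutes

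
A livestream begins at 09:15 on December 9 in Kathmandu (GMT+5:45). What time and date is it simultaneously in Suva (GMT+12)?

In UTC: 09:15 − 5:45 = 03:30 on Dec 9.
Suva is UTC+12:00: 03:30 + 12:00 = 15:30 on Dec 9.

15:30 on Dec 9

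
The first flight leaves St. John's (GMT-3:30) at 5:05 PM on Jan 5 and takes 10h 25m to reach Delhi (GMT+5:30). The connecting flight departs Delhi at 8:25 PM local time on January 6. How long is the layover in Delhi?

Convert departure to UTC: 5:05 PM + 3:30 = 8:35 PM UTC on Jan 5.
Add 10 hours and 25 minutes flight time → 7:00 AM UTC (Jan 6).
Delhi is UTC+5:30, so local arrival = 7:00 AM + 5:30 = 12:30 PM on Jan 6.
Layover = 8:25 PM − 12:30 PM = 7 hours 55 minutes.

7 hours 55 minutes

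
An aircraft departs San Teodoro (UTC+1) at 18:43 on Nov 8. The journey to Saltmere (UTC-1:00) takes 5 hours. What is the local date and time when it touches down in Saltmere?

21:43 on November 8

Saltmere is 2:00 behind San Teodoro.
After 5 hours it is 23:43 in San Teodoro.
Shift by the zone difference: 23:43 − 2:00 = 21:43 on Nov 8 in Saltmere.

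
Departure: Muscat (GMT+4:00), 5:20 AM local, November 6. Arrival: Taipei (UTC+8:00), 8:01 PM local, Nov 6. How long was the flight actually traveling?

10 hours 41 minutes

Departure in UTC: 5:20 AM − 4:00 = 1:20 AM on Nov 6.
Arrival in UTC: 8:01 PM − 8:00 = 12:01 PM on Nov 6.
Elapsed = 12:01 PM − 1:20 AM = 10 hours 41 minutes.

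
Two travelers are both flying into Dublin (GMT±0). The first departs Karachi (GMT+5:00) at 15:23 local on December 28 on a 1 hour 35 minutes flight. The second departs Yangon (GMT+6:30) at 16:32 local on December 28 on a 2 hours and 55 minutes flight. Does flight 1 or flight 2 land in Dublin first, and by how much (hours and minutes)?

Flight 1 in UTC: 15:23 − 5:00 = 10:23 on Dec 28.
+1 hour 35 minutes → arrive 11:58 UTC on Dec 28.
Flight 2 in UTC: 16:32 − 6:30 = 10:02 on Dec 28.
+2 hours 55 minutes → arrive 12:57 UTC on Dec 28.
Flight 1 lands earlier by 59 minutes.

the first, by 59 minutes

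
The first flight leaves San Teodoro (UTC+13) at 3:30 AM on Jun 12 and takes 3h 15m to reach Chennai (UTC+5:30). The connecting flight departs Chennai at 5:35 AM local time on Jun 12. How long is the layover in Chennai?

Convert departure to UTC: 3:30 AM − 13:00 = 2:30 PM UTC on Jun 11.
Add 3 hours 15 minutes flight time → 5:45 PM UTC.
Chennai is UTC+5:30, so local arrival = 5:45 PM + 5:30 = 11:15 PM on Jun 11.
Layover = 5:35 AM − 11:15 PM (+1 day) = 6 hours 20 minutes.

6 hours 20 minutes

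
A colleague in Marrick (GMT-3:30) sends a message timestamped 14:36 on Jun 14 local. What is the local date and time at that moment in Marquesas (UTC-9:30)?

08:36 on June 14

In UTC: 14:36 + 3:30 = 18:06 on Jun 14.
Marquesas is UTC−9:30: 18:06 − 9:30 = 08:36 on Jun 14.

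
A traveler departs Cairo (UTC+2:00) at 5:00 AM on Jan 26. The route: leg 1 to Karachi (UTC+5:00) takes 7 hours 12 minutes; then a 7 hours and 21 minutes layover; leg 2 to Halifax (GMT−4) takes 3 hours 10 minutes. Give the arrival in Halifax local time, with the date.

Convert departure to UTC: 5:00 AM − 2:00 = 3:00 AM UTC on Jan 26.
Add 7 hours 12 minutes leg 1 → 10:12 AM UTC.
Add 7 hours and 21 minutes layover in Karachi → 5:33 PM UTC.
Add 3 hours and 10 minutes leg 2 → 8:43 PM UTC.
Halifax is UTC−4:00, so local arrival = 8:43 PM − 4:00 = 4:43 PM on Jan 26.

4:43 PM on January 26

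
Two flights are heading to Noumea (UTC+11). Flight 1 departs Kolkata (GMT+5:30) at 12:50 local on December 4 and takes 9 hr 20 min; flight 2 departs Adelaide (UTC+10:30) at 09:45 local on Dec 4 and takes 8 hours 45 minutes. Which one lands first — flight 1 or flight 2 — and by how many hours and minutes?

Flight 1 in UTC: 12:50 − 5:30 = 07:20 on Dec 4.
+9 hours 20 minutes → arrive 16:40 UTC on Dec 4.
Flight 2 in UTC: 09:45 − 10:30 = 23:15 on Dec 3.
+8 hours and 45 minutes → arrive 08:00 UTC on Dec 4.
Flight 2 lands earlier by 8 hours 40 minutes.

the second, by 8 hours 40 minutes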